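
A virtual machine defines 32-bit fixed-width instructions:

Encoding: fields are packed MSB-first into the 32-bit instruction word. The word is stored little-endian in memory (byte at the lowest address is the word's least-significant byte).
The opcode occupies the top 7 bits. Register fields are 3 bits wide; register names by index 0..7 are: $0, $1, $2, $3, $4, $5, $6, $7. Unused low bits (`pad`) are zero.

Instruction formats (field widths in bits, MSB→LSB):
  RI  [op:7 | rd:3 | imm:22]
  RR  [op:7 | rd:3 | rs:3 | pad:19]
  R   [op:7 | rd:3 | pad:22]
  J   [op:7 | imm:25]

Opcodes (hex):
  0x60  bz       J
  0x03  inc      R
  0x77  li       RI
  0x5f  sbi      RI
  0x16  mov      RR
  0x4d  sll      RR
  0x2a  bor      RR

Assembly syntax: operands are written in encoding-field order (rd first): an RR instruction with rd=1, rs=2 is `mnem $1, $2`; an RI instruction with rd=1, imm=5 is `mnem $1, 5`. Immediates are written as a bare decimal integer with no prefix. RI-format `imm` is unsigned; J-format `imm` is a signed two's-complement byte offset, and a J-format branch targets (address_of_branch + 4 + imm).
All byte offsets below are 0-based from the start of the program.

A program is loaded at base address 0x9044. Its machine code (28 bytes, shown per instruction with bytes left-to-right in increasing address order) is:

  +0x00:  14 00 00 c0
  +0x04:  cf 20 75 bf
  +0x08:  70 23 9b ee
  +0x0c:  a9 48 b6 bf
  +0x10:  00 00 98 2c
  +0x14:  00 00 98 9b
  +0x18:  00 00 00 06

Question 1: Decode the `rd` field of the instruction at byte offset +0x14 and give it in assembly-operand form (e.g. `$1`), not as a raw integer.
$6

[14] 00 00 98 9b → 0x9b980000
  top 7b → 0x4d → sll [RR]
  rd@[24:22]=0x6 ⇒ $6
  rs@[21:19]=0x3 ⇒ $3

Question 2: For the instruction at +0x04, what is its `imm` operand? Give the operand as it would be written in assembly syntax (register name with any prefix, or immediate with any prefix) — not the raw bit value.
3481807

[04] cf 20 75 bf → 0xbf7520cf
  top 7b → 0x5f → sbi [RI]
  rd@[24:22]=0x5 ⇒ $5
  imm@[21:0]=0x3520cf ⇒ 3481807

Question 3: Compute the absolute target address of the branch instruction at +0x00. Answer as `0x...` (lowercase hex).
0x905c

+0x00: 14 00 00 c0 ⇒ word 0xc0000014 (little)
  top 7b → 0x60 → bz [J]
  imm@[24:0]=0x14 ⇒ 20
  target = base 0x9044 + off 0x00 + 4 + imm 20 = 0x905c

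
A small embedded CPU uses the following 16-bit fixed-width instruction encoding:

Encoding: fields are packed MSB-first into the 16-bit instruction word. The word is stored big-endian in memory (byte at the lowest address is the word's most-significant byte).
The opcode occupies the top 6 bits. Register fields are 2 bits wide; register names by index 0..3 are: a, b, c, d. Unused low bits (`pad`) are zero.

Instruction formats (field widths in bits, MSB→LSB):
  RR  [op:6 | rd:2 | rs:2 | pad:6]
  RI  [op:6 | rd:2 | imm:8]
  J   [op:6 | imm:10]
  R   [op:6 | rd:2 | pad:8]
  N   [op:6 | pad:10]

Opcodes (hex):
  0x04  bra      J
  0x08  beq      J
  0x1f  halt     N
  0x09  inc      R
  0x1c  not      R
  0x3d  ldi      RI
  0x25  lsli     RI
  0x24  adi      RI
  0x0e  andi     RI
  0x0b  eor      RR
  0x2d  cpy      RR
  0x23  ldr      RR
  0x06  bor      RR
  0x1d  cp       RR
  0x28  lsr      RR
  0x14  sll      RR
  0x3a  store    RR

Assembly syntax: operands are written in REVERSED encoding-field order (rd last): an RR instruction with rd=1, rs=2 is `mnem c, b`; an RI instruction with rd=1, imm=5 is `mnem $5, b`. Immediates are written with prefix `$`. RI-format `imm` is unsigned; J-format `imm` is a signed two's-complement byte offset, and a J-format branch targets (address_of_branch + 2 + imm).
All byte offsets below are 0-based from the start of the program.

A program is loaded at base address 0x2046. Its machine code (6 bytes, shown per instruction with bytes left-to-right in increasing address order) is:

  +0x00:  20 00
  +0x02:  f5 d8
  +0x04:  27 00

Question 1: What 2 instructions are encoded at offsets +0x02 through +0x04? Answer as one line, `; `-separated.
ldi $216, b; inc d

@+02  big-endian(f5 d8) = 0xf5d8
  op=0xf5d8>>10=0x3d ⇒ ldi (RI)
  rd@[9:8]=0x1 ⇒ b
  imm@[7:0]=0xd8 ⇒ $216
@+04  big-endian(27 00) = 0x2700
  op=0x2700>>10=0x9 ⇒ inc (R)
  rd@[9:8]=0x3 ⇒ d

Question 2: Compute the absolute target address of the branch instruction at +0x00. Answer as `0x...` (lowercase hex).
+0x00: 20 00 ⇒ word 0x2000 (big)
  opcode bits[15:10]=0x8: beq/J
  imm: (w>>0)&0x3ff=0x0 → $0
  target = base 0x2046 + off 0x00 + 2 + imm 0 = 0x2048

0x2048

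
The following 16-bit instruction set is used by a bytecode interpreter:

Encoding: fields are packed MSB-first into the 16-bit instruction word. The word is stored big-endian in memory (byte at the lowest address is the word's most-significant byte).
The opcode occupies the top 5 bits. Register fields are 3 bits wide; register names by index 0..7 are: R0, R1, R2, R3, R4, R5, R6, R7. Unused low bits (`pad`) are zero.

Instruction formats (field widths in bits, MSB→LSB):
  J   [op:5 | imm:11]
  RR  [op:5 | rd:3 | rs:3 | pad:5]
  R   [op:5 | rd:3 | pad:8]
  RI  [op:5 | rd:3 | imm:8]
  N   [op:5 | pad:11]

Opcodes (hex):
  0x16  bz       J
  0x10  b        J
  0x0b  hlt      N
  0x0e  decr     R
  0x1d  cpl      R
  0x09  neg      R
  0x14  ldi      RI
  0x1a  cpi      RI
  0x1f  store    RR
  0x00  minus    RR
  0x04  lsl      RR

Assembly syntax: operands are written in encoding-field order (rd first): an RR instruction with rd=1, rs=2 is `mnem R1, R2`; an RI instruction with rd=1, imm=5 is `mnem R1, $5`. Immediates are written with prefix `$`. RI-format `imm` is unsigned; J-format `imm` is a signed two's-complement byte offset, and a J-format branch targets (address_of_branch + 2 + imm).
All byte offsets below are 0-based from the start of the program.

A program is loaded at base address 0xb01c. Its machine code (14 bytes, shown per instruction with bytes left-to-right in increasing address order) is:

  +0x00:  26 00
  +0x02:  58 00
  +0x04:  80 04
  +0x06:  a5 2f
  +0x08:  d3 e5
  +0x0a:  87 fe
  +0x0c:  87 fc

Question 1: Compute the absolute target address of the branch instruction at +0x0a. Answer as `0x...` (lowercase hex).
0xb026

off 0x0a: read 87 fe as big → 0x87fe
  top 5b → 0x10 → b [J]
  imm: (w>>0)&0x7ff=0x7fe (s11→-2) → $-2
  target = base 0xb01c + off 0x0a + 2 + imm -2 = 0xb026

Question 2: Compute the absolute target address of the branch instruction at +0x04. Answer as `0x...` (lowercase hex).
@+04  big-endian(80 04) = 0x8004
  opcode bits[15:11]=0x10: b/J
  imm@[10:0]=0x4 ⇒ $4
  target = base 0xb01c + off 0x04 + 2 + imm 4 = 0xb026

0xb026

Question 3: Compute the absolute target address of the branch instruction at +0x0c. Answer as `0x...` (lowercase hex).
off 0x0c: read 87 fc as big → 0x87fc
  top 5b → 0x10 → b [J]
  [10:0] imm=2044 (s11→-4) = $-4
  target = base 0xb01c + off 0x0c + 2 + imm -4 = 0xb026

0xb026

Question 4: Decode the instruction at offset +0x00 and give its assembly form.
+0x00: 26 00 ⇒ word 0x2600 (big)
  op=0x2600>>11=0x4 ⇒ lsl (RR)
  [10:8] rd=6 = R6
  [7:5] rs=0 = R0

lsl R6, R0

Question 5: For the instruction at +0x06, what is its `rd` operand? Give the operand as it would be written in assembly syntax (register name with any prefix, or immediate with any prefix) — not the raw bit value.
@+06  big-endian(a5 2f) = 0xa52f
  opcode bits[15:11]=0x14: ldi/RI
  rd: (w>>8)&0x7=0x5 → R5
  imm: (w>>0)&0xff=0x2f → $47

R5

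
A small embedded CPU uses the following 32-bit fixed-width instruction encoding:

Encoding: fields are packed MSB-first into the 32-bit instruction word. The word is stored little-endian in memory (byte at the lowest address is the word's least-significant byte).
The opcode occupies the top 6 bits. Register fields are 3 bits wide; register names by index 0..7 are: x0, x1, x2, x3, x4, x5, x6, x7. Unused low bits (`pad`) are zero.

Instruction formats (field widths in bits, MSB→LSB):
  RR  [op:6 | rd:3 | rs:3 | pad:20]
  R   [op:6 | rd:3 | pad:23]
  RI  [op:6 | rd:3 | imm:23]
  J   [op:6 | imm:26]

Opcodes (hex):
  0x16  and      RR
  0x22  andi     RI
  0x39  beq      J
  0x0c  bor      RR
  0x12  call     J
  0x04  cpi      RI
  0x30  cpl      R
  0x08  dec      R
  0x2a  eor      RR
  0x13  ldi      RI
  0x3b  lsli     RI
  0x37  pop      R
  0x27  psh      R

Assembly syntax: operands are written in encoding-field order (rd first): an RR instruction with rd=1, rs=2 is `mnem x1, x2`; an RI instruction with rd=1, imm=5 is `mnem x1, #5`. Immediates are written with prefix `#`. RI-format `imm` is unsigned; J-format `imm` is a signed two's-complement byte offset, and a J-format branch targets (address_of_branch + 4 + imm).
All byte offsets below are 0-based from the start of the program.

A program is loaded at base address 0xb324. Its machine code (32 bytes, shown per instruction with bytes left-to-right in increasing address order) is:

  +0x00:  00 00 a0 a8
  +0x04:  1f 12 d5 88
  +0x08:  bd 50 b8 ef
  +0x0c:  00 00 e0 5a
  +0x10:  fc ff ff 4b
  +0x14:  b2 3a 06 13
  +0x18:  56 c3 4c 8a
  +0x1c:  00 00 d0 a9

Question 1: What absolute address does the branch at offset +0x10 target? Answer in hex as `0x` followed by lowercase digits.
+0x10: fc ff ff 4b ⇒ word 0x4bfffffc (little)
  opcode bits[31:26]=0x12: call/J
  [25:0] imm=67108860 (s26→-4) = #-4
  target = base 0xb324 + off 0x10 + 4 + imm -4 = 0xb334

0xb334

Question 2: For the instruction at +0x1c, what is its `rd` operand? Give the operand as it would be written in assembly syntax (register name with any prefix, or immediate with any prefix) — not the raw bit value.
x3

@+1c  little-endian(00 00 d0 a9) = 0xa9d00000
  opcode bits[31:26]=0x2a: eor/RR
  rd: (w>>23)&0x7=0x3 → x3
  rs: (w>>20)&0x7=0x5 → x5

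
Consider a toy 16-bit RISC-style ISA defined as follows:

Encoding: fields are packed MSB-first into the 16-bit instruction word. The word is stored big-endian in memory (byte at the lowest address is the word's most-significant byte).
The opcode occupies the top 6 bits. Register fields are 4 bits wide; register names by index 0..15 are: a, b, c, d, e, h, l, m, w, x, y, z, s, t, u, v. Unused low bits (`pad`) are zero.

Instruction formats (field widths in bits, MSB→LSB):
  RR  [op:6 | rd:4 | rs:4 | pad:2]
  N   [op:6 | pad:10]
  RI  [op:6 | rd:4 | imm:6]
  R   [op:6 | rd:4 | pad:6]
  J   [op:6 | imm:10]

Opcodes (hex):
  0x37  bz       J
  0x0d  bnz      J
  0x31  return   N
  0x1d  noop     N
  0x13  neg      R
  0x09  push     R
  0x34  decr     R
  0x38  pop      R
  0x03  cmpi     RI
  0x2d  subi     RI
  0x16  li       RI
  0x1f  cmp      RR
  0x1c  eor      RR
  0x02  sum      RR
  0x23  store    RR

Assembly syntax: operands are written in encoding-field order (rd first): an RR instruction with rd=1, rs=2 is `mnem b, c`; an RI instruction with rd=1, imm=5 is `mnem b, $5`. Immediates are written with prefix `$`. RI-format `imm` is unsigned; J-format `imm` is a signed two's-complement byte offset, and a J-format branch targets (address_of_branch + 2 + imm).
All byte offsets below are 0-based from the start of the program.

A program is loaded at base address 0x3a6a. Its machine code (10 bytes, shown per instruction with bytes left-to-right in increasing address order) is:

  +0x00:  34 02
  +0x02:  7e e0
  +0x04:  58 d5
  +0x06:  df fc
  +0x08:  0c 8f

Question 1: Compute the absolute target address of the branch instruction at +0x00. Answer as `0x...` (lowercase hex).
@+00  big-endian(34 02) = 0x3402
  opcode bits[15:10]=0xd: bnz/J
  [9:0] imm=2 = $2
  target = base 0x3a6a + off 0x00 + 2 + imm 2 = 0x3a6e

0x3a6e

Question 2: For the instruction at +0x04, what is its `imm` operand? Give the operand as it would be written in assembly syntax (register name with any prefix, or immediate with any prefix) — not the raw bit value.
$21

+0x04: 58 d5 ⇒ word 0x58d5 (big)
  top 6b → 0x16 → li [RI]
  rd: (w>>6)&0xf=0x3 → d
  imm: (w>>0)&0x3f=0x15 → $21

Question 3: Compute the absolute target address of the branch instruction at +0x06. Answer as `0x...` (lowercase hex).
@+06  big-endian(df fc) = 0xdffc
  top 6b → 0x37 → bz [J]
  imm@[9:0]=0x3fc (s10→-4) ⇒ $-4
  target = base 0x3a6a + off 0x06 + 2 + imm -4 = 0x3a6e

0x3a6e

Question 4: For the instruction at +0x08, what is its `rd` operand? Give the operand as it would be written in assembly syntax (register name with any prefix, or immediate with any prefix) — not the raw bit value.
c

off 0x08: read 0c 8f as big → 0x0c8f
  op=0x0c8f>>10=0x3 ⇒ cmpi (RI)
  [9:6] rd=2 = c
  [5:0] imm=15 = $15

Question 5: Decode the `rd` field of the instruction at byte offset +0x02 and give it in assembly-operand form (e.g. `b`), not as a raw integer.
off 0x02: read 7e e0 as big → 0x7ee0
  opcode bits[15:10]=0x1f: cmp/RR
  rd@[9:6]=0xb ⇒ z
  rs@[5:2]=0x8 ⇒ w

z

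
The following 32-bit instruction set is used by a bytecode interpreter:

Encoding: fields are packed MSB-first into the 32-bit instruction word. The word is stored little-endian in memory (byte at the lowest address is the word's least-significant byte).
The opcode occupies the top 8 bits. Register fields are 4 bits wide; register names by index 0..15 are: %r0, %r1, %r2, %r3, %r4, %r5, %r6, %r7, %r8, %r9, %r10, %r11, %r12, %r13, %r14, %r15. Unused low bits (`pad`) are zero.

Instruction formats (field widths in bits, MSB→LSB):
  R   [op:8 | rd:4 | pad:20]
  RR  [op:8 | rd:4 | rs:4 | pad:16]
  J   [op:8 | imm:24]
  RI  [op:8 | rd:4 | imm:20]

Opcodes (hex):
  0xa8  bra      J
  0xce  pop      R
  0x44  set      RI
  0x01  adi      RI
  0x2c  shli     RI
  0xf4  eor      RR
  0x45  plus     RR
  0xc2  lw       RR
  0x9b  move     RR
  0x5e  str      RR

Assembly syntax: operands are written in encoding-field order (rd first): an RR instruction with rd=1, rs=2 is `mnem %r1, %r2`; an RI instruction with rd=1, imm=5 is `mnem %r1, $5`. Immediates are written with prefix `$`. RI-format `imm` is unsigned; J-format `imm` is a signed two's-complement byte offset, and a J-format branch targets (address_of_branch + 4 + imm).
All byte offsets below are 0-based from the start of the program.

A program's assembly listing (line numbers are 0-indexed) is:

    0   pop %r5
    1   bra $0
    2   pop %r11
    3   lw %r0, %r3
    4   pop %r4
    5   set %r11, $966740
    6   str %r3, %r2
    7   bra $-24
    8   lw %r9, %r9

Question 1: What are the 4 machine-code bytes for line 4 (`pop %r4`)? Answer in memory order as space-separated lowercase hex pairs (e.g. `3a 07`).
00 00 40 ce

4. pop fields op=0xce:8|rd=4:4|pad=0:20 → word ce400000h → 00 00 40 ce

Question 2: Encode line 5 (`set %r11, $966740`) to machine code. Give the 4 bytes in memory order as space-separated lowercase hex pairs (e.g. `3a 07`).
54 c0 be 44

L5: set op=0x44:8|rd=11:4|imm=966740:20 ⇒ 0x44bec054 ⇒ little 54 c0 be 44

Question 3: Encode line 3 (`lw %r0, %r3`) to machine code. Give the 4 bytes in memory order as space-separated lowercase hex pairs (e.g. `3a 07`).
00 00 03 c2

line 3 (lw): pack op=0xc2:8|rd=0:4|rs=3:4|pad=0:16 = 0xc2030000; little→ 00 00 03 c2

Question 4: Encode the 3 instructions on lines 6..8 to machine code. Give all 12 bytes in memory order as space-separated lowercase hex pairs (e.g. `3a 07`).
00 00 32 5e e8 ff ff a8 00 00 99 c2

L6: str op=0x5e:8|rd=3:4|rs=2:4|pad=0:16 ⇒ 0x5e320000 ⇒ little 00 00 32 5e
L7: bra op=0xa8:8|imm=-24:24 ⇒ 0xa8ffffe8 ⇒ little e8 ff ff a8
L8: lw op=0xc2:8|rd=9:4|rs=9:4|pad=0:16 ⇒ 0xc2990000 ⇒ little 00 00 99 c2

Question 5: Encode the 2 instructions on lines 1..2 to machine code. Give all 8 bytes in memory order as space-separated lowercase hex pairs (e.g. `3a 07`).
00 00 00 a8 00 00 b0 ce

L1: bra op=0xa8:8|imm=0:24 ⇒ 0xa8000000 ⇒ little 00 00 00 a8
L2: pop op=0xce:8|rd=11:4|pad=0:20 ⇒ 0xceb00000 ⇒ little 00 00 b0 ce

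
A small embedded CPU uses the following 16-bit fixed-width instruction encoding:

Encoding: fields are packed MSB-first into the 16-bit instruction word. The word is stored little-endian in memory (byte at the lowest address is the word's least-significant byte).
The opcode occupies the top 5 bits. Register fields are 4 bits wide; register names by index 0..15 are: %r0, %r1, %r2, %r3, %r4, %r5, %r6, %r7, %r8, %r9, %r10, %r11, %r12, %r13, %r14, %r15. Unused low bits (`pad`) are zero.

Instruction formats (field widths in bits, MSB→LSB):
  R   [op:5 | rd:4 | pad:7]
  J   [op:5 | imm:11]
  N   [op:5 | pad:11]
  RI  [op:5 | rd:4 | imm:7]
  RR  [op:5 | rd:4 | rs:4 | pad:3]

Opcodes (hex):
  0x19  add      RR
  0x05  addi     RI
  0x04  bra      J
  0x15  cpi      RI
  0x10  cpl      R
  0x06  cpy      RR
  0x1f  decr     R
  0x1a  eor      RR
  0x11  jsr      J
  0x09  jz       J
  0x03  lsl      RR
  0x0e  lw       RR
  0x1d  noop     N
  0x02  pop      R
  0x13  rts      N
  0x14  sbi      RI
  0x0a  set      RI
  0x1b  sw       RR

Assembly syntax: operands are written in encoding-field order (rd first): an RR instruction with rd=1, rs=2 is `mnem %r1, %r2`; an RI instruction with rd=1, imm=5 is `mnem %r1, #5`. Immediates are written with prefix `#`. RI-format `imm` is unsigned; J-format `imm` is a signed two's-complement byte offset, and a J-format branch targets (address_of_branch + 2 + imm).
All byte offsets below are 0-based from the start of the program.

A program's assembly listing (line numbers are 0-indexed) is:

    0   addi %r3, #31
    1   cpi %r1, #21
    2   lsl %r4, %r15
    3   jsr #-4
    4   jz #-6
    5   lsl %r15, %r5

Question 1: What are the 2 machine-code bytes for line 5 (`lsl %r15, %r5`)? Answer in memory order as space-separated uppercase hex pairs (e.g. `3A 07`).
A8 1F

line 5 (lsl): pack op=0x3:5|rd=15:4|rs=5:4|pad=0:3 = 0x1fa8; little→ a8 1f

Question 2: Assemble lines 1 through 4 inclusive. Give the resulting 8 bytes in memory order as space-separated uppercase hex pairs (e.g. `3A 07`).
95 A8 78 1A FC 8F FA 4F

L1: cpi op=0x15:5|rd=1:4|imm=21:7 ⇒ 0xa895 ⇒ little 95 a8
L2: lsl op=0x3:5|rd=4:4|rs=15:4|pad=0:3 ⇒ 0x1a78 ⇒ little 78 1a
L3: jsr op=0x11:5|imm=-4:11 ⇒ 0x8ffc ⇒ little fc 8f
L4: jz op=0x9:5|imm=-6:11 ⇒ 0x4ffa ⇒ little fa 4f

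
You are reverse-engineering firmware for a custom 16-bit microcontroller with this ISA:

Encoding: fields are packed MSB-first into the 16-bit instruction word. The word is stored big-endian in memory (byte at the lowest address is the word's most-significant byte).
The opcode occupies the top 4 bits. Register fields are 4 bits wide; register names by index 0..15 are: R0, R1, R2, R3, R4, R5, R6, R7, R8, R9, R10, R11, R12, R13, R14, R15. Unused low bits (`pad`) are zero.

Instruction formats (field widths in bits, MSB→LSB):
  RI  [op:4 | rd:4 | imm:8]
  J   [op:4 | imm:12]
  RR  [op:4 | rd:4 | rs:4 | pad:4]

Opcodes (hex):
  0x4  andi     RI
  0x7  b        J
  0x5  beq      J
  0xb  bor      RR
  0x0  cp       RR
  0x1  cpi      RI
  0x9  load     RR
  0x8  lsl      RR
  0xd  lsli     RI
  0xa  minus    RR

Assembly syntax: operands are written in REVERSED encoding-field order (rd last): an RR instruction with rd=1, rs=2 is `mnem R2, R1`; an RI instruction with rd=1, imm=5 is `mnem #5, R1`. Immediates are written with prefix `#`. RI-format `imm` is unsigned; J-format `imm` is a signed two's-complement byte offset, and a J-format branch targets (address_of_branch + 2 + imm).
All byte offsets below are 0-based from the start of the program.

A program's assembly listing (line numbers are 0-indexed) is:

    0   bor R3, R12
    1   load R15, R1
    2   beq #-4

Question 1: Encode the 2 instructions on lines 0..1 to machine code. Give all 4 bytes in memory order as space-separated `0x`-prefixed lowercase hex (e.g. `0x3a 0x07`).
0xbc 0x30 0x91 0xf0

line 0 (bor): pack op=0xb:4|rd=12:4|rs=3:4|pad=0:4 = 0xbc30; big→ bc 30
line 1 (load): pack op=0x9:4|rd=1:4|rs=15:4|pad=0:4 = 0x91f0; big→ 91 f0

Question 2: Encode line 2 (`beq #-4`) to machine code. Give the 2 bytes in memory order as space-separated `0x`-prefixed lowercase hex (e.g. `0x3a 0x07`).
2. beq fields op=0x5:4|imm=-4:12 → word 5ffch → 5f fc

0x5f 0xfc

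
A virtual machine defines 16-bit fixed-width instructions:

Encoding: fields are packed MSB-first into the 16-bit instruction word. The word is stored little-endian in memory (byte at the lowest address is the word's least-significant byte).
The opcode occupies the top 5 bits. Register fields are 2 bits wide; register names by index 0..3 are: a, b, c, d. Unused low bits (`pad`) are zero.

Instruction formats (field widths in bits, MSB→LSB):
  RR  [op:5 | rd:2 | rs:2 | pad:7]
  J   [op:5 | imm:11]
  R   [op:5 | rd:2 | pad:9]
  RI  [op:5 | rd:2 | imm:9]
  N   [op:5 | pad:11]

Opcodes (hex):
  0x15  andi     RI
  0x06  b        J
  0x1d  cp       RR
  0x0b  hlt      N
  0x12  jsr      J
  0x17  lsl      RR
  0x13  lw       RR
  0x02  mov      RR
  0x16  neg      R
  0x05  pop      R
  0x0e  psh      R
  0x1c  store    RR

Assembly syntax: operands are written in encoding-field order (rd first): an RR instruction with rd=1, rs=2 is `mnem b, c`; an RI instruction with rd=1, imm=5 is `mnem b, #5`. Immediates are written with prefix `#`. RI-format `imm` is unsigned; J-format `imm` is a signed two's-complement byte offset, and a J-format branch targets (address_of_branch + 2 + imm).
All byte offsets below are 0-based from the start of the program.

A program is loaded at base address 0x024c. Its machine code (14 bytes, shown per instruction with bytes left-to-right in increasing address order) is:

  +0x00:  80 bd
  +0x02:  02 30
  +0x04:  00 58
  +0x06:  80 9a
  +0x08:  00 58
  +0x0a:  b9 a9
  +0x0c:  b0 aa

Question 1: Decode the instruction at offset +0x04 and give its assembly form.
+0x04: 00 58 ⇒ word 0x5800 (little)
  opcode bits[15:11]=0xb: hlt/N

hlt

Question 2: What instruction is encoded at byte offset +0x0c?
andi b, #176

+0x0c: b0 aa ⇒ word 0xaab0 (little)
  top 5b → 0x15 → andi [RI]
  rd@[10:9]=0x1 ⇒ b
  imm@[8:0]=0xb0 ⇒ #176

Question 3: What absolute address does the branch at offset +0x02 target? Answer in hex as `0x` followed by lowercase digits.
0x0252

@+02  little-endian(02 30) = 0x3002
  op=0x3002>>11=0x6 ⇒ b (J)
  [10:0] imm=2 = #2
  target = base 0x024c + off 0x02 + 2 + imm 2 = 0x0252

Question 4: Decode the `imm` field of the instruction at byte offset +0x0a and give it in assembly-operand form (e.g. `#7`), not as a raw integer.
off 0x0a: read b9 a9 as little → 0xa9b9
  opcode bits[15:11]=0x15: andi/RI
  rd: (w>>9)&0x3=0x0 → a
  imm: (w>>0)&0x1ff=0x1b9 → #441

#441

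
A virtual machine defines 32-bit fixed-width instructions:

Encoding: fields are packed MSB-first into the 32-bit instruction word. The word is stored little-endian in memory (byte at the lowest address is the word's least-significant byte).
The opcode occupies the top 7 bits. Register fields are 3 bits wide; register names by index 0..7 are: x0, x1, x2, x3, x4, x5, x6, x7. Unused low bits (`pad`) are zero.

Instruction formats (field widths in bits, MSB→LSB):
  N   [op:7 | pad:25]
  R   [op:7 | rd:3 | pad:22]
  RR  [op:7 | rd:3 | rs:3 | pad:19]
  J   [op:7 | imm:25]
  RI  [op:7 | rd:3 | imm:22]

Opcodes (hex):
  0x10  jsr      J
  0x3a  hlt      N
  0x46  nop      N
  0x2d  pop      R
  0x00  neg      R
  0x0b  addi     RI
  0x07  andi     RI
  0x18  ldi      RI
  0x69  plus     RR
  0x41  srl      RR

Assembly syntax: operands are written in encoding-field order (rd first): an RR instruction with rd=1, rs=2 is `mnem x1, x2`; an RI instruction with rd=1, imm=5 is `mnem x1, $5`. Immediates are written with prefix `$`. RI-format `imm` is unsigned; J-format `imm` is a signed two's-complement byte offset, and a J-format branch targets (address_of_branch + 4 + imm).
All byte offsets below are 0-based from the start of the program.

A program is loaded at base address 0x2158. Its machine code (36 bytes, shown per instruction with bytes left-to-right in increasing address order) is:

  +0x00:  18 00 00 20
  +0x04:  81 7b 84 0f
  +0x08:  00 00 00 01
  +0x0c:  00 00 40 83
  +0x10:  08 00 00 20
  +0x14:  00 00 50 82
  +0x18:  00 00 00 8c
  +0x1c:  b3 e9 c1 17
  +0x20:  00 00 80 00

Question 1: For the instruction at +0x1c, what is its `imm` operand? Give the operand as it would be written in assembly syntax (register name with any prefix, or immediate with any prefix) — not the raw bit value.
+0x1c: b3 e9 c1 17 ⇒ word 0x17c1e9b3 (little)
  op=0x17c1e9b3>>25=0xb ⇒ addi (RI)
  rd: (w>>22)&0x7=0x7 → x7
  imm: (w>>0)&0x3fffff=0x1e9b3 → $125363

$125363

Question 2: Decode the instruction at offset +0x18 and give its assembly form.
@+18  little-endian(00 00 00 8c) = 0x8c000000
  opcode bits[31:25]=0x46: nop/N

nop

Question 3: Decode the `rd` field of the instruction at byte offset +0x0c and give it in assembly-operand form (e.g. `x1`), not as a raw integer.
+0x0c: 00 00 40 83 ⇒ word 0x83400000 (little)
  op=0x83400000>>25=0x41 ⇒ srl (RR)
  rd: (w>>22)&0x7=0x5 → x5
  rs: (w>>19)&0x7=0x0 → x0

x5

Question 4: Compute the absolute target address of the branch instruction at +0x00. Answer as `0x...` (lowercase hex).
0x2174

+0x00: 18 00 00 20 ⇒ word 0x20000018 (little)
  op=0x20000018>>25=0x10 ⇒ jsr (J)
  imm: (w>>0)&0x1ffffff=0x18 → $24
  target = base 0x2158 + off 0x00 + 4 + imm 24 = 0x2174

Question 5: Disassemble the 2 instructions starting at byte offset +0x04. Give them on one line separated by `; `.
andi x6, $293761; neg x4

@+04  little-endian(81 7b 84 0f) = 0x0f847b81
  opcode bits[31:25]=0x7: andi/RI
  [24:22] rd=6 = x6
  [21:0] imm=293761 = $293761
@+08  little-endian(00 00 00 01) = 0x01000000
  opcode bits[31:25]=0x0: neg/R
  [24:22] rd=4 = x4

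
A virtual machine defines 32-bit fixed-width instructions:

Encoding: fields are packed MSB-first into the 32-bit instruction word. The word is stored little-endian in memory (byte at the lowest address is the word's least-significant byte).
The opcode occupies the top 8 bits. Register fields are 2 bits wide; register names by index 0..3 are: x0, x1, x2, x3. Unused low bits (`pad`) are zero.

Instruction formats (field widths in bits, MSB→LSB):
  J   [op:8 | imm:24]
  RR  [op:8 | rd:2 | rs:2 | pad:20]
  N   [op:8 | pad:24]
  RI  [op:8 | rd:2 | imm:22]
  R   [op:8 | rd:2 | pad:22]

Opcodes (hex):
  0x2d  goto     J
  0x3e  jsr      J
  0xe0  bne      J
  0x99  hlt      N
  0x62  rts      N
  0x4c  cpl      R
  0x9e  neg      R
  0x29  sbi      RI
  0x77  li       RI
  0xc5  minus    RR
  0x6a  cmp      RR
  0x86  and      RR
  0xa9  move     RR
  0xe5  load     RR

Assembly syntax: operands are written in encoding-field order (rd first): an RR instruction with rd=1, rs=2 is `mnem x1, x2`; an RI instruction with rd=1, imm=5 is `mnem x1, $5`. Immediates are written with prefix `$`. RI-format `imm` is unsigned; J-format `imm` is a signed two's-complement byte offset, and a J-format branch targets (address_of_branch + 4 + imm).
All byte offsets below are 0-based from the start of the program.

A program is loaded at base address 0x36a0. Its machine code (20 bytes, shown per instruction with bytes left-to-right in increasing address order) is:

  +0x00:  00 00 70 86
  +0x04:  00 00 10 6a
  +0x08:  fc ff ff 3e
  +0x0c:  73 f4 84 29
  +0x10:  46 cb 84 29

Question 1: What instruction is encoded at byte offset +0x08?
@+08  little-endian(fc ff ff 3e) = 0x3efffffc
  top 8b → 0x3e → jsr [J]
  [23:0] imm=16777212 (s24→-4) = $-4

jsr $-4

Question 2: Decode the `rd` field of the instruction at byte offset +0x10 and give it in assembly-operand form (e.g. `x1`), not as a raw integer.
off 0x10: read 46 cb 84 29 as little → 0x2984cb46
  opcode bits[31:24]=0x29: sbi/RI
  rd: (w>>22)&0x3=0x2 → x2
  imm: (w>>0)&0x3fffff=0x4cb46 → $314182

x2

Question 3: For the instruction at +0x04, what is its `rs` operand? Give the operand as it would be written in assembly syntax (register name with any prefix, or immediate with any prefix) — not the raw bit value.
x1

@+04  little-endian(00 00 10 6a) = 0x6a100000
  opcode bits[31:24]=0x6a: cmp/RR
  rd: (w>>22)&0x3=0x0 → x0
  rs: (w>>20)&0x3=0x1 → x1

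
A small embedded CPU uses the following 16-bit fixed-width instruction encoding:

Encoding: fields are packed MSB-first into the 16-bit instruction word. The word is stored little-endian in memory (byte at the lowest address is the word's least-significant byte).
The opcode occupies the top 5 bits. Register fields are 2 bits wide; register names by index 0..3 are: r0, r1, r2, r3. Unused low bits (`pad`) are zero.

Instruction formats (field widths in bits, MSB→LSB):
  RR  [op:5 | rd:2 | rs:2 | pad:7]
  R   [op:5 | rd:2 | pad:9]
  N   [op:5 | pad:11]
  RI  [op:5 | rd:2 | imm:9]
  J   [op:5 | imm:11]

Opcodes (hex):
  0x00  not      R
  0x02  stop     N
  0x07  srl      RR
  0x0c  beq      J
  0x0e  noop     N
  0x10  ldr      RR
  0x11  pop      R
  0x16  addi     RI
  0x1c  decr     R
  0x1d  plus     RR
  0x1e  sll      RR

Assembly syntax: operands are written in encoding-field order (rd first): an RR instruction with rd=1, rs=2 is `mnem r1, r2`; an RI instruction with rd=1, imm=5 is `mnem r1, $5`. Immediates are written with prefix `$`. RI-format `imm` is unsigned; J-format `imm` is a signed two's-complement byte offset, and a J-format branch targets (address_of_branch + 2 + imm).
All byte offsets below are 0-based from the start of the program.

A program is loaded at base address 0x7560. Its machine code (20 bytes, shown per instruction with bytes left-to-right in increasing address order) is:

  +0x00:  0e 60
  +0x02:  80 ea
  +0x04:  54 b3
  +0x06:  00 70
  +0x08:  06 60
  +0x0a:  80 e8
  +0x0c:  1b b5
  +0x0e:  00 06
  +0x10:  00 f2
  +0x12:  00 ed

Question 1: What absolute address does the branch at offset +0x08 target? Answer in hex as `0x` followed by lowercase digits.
+0x08: 06 60 ⇒ word 0x6006 (little)
  top 5b → 0xc → beq [J]
  imm@[10:0]=0x6 ⇒ $6
  target = base 0x7560 + off 0x08 + 2 + imm 6 = 0x7570

0x7570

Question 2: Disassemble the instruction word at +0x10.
sll r1, r0

off 0x10: read 00 f2 as little → 0xf200
  opcode bits[15:11]=0x1e: sll/RR
  rd@[10:9]=0x1 ⇒ r1
  rs@[8:7]=0x0 ⇒ r0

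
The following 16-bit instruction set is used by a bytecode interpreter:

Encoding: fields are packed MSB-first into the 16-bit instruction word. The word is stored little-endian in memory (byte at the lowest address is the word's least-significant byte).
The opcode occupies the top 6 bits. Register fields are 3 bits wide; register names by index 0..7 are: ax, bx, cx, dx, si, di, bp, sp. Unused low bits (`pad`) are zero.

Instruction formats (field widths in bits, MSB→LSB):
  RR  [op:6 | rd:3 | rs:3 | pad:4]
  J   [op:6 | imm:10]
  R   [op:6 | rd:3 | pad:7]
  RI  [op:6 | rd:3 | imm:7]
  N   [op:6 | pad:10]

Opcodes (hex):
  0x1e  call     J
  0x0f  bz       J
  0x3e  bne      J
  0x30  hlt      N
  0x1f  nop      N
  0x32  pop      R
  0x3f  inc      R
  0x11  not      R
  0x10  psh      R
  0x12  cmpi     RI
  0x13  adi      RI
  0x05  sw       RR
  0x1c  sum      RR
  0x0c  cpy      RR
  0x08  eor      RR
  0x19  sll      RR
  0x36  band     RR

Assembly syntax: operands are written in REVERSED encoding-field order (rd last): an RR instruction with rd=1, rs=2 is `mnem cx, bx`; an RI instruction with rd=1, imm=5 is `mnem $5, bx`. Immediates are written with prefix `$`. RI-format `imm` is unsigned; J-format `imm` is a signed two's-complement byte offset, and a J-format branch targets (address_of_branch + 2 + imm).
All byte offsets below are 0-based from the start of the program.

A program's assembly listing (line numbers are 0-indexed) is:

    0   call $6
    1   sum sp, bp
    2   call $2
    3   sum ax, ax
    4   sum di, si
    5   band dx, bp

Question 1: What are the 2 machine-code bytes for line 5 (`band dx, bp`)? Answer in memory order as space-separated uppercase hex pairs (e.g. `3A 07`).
L5: band op=0x36:6|rd=6:3|rs=3:3|pad=0:4 ⇒ 0xdb30 ⇒ little 30 db

30 DB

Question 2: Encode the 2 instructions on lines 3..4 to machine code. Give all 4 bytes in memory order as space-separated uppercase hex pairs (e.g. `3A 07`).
00 70 50 72

3. sum fields op=0x1c:6|rd=0:3|rs=0:3|pad=0:4 → word 7000h → 00 70
4. sum fields op=0x1c:6|rd=4:3|rs=5:3|pad=0:4 → word 7250h → 50 72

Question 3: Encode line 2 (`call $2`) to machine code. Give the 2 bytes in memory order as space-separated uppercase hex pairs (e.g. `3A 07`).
line 2 (call): pack op=0x1e:6|imm=2:10 = 0x7802; little→ 02 78

02 78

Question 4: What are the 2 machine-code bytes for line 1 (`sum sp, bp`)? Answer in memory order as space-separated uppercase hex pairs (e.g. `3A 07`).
1. sum fields op=0x1c:6|rd=6:3|rs=7:3|pad=0:4 → word 7370h → 70 73

70 73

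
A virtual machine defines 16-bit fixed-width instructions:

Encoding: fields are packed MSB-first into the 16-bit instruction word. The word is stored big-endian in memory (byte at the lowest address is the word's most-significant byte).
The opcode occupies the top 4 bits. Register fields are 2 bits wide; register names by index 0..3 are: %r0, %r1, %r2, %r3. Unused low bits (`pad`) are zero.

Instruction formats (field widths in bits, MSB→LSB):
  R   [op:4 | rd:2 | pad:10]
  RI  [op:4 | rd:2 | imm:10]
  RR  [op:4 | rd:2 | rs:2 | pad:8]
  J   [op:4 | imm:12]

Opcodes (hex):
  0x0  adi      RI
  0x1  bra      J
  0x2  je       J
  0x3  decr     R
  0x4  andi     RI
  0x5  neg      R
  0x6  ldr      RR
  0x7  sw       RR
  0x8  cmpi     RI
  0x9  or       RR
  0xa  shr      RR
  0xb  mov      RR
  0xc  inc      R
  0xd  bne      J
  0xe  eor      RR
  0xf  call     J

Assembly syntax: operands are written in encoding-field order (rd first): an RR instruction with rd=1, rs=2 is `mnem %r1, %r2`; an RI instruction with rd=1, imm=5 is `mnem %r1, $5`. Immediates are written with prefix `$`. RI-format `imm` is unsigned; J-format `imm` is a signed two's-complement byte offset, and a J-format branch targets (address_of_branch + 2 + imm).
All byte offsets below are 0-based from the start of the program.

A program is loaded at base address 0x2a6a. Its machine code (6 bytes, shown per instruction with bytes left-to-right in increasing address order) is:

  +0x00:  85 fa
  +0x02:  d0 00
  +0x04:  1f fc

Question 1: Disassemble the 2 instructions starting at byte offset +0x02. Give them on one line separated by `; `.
off 0x02: read d0 00 as big → 0xd000
  opcode bits[15:12]=0xd: bne/J
  imm: (w>>0)&0xfff=0x0 → $0
off 0x04: read 1f fc as big → 0x1ffc
  opcode bits[15:12]=0x1: bra/J
  imm: (w>>0)&0xfff=0xffc (s12→-4) → $-4

bne $0; bra $-4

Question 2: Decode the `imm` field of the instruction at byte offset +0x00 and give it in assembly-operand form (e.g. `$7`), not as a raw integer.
@+00  big-endian(85 fa) = 0x85fa
  opcode bits[15:12]=0x8: cmpi/RI
  [11:10] rd=1 = %r1
  [9:0] imm=506 = $506

$506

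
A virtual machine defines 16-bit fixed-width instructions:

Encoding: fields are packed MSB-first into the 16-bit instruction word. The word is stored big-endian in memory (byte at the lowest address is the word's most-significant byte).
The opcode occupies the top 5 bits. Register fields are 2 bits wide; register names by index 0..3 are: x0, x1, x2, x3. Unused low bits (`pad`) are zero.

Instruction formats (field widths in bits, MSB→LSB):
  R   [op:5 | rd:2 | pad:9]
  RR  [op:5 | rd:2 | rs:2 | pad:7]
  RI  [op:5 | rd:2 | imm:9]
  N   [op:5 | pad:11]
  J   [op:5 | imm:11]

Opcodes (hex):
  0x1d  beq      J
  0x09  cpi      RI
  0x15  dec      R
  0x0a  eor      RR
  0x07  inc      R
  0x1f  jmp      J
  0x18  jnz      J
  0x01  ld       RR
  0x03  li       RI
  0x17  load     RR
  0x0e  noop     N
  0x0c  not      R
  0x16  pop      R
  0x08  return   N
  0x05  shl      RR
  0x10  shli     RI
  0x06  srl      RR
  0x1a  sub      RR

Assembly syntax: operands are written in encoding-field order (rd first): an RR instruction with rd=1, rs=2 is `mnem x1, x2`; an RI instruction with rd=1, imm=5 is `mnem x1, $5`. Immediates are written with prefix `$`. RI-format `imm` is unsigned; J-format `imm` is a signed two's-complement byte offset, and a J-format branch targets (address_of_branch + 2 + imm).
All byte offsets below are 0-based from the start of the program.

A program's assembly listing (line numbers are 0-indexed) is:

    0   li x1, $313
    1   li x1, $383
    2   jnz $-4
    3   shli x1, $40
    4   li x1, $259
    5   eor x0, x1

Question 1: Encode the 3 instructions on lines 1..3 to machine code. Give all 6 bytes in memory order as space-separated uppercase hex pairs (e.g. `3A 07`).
1. li fields op=0x3:5|rd=1:2|imm=383:9 → word 1b7fh → 1b 7f
2. jnz fields op=0x18:5|imm=-4:11 → word c7fch → c7 fc
3. shli fields op=0x10:5|rd=1:2|imm=40:9 → word 8228h → 82 28

1B 7F C7 FC 82 28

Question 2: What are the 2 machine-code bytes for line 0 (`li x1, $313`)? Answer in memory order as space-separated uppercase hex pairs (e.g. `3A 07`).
1B 39

L0: li op=0x3:5|rd=1:2|imm=313:9 ⇒ 0x1b39 ⇒ big 1b 39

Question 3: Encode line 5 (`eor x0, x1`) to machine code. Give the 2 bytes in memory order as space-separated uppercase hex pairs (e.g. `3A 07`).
50 80

line 5 (eor): pack op=0xa:5|rd=0:2|rs=1:2|pad=0:7 = 0x5080; big→ 50 80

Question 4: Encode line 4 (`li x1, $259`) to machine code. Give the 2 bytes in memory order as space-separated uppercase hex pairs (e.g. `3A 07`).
L4: li op=0x3:5|rd=1:2|imm=259:9 ⇒ 0x1b03 ⇒ big 1b 03

1B 03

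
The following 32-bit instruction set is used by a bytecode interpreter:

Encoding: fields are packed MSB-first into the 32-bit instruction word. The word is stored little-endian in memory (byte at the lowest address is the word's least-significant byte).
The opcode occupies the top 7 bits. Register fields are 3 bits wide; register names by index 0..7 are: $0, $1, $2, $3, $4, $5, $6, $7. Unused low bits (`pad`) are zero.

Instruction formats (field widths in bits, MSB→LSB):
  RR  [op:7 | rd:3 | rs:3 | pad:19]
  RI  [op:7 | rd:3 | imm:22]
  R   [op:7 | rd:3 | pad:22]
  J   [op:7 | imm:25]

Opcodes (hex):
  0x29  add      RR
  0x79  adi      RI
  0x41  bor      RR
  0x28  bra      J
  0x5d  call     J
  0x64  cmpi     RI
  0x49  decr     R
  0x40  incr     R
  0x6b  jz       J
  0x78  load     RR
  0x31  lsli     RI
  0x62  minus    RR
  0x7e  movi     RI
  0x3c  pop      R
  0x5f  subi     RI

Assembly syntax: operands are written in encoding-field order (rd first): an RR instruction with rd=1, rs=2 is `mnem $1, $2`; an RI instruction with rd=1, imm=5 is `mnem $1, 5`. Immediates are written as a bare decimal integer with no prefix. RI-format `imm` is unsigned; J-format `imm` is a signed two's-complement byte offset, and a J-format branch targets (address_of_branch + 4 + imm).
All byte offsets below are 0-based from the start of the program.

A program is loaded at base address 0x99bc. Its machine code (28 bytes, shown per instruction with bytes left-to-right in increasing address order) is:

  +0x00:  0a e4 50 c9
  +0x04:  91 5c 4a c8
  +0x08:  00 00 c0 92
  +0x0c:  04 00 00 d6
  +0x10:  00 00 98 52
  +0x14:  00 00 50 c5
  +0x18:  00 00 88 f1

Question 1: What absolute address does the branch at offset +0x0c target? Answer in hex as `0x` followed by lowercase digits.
[0c] 04 00 00 d6 → 0xd6000004
  opcode bits[31:25]=0x6b: jz/J
  imm: (w>>0)&0x1ffffff=0x4 → 4
  target = base 0x99bc + off 0x0c + 4 + imm 4 = 0x99d0

0x99d0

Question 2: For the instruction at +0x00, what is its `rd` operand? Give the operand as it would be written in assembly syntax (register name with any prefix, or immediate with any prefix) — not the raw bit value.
$5

@+00  little-endian(0a e4 50 c9) = 0xc950e40a
  top 7b → 0x64 → cmpi [RI]
  [24:22] rd=5 = $5
  [21:0] imm=1106954 = 1106954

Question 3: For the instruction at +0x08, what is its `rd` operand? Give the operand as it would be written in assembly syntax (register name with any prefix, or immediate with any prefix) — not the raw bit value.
+0x08: 00 00 c0 92 ⇒ word 0x92c00000 (little)
  op=0x92c00000>>25=0x49 ⇒ decr (R)
  rd@[24:22]=0x3 ⇒ $3

$3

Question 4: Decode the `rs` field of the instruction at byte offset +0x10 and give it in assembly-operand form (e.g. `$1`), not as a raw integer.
@+10  little-endian(00 00 98 52) = 0x52980000
  op=0x52980000>>25=0x29 ⇒ add (RR)
  rd: (w>>22)&0x7=0x2 → $2
  rs: (w>>19)&0x7=0x3 → $3

$3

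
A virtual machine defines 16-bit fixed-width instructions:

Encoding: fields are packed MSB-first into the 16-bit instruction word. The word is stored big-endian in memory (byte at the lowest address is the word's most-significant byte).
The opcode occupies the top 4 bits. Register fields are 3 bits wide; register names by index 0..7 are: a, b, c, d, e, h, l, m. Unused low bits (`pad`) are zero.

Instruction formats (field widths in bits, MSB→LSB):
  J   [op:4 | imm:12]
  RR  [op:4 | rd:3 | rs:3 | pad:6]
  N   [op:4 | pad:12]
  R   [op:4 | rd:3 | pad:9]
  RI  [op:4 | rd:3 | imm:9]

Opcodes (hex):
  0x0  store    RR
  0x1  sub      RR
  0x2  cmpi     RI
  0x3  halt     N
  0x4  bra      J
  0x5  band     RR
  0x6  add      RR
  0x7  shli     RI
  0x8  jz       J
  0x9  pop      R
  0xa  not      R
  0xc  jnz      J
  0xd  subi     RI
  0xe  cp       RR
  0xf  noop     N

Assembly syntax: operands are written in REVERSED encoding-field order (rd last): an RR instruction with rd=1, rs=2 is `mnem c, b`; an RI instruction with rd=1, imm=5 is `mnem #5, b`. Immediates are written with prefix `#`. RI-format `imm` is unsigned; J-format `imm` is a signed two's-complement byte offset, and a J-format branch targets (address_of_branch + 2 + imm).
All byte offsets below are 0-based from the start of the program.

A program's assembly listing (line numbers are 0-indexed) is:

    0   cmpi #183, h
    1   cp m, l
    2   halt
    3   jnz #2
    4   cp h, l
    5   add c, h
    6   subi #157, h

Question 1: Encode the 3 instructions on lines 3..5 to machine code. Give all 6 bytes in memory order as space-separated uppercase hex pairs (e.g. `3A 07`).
C0 02 ED 40 6A 80

3. jnz fields op=0xc:4|imm=2:12 → word c002h → c0 02
4. cp fields op=0xe:4|rd=6:3|rs=5:3|pad=0:6 → word ed40h → ed 40
5. add fields op=0x6:4|rd=5:3|rs=2:3|pad=0:6 → word 6a80h → 6a 80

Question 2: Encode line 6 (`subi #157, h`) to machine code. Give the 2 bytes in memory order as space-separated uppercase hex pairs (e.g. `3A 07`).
DA 9D

line 6 (subi): pack op=0xd:4|rd=5:3|imm=157:9 = 0xda9d; big→ da 9d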